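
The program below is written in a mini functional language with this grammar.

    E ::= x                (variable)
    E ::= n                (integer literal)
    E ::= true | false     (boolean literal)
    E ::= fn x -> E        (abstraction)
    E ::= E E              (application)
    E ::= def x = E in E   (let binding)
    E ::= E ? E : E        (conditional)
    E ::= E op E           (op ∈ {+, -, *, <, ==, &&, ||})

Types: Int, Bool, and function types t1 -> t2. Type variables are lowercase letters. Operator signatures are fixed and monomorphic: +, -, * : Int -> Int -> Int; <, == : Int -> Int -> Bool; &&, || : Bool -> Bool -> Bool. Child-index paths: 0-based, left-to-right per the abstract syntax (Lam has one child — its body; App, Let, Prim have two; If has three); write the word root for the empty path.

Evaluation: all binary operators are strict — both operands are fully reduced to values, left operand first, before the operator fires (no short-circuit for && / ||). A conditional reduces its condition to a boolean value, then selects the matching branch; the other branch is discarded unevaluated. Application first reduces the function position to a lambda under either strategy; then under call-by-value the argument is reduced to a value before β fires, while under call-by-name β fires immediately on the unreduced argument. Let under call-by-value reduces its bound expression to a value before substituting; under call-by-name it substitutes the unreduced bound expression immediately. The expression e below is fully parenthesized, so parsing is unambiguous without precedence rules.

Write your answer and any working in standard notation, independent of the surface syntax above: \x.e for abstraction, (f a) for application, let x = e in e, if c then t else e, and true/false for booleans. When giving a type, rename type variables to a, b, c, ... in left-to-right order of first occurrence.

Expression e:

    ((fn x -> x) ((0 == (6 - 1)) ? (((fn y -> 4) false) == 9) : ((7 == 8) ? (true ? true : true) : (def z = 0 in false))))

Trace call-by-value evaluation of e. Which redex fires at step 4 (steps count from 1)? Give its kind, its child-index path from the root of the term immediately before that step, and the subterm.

Answer: delta at 1.0 : (7 == 8)

Derivation:
step 0: ((\x.x) (if (0 == (6 - 1)) then (((\y.4) false) == 9) else (if (7 == 8) then (if true then true else true) else (let z = 0 in false))))
step 1: [delta@1.0.1] ((\x.x) (if (0 == 5) then (((\y.4) false) == 9) else (if (7 == 8) then (if true then true else true) else (let z = 0 in false))))
step 2: [delta@1.0] ((\x.x) (if false then (((\y.4) false) == 9) else (if (7 == 8) then (if true then true else true) else (let z = 0 in false))))
step 3: [if@1] ((\x.x) (if (7 == 8) then (if true then true else true) else (let z = 0 in false)))
step 4: [delta@1.0] ((\x.x) (if false then (if true then true else true) else (let z = 0 in false)))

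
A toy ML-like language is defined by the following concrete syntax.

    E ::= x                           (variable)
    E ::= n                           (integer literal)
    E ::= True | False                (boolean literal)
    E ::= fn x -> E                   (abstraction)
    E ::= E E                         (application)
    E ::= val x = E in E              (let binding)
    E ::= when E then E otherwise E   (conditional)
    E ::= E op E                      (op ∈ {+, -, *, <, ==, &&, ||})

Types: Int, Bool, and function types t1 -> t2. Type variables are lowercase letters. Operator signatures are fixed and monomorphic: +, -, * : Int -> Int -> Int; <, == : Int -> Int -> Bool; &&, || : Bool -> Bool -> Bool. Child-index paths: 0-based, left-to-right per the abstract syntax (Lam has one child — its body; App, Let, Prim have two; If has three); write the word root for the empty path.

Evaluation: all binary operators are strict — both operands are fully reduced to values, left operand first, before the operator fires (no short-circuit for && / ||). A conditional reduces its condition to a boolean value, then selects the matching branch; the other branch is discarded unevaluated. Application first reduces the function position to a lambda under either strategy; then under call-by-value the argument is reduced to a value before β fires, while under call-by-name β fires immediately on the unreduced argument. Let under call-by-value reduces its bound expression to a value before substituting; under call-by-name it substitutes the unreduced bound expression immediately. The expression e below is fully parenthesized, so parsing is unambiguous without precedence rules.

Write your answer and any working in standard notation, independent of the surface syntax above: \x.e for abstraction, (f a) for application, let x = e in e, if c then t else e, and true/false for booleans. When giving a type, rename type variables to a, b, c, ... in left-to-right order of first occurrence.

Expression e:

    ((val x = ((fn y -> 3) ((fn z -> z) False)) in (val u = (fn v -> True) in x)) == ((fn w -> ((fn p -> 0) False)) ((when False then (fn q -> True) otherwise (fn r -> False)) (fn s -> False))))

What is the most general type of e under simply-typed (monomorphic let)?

Answer: Bool

Working:
\y._ : a -> Int
z : b
\z._ : b -> b
  unify b -> b ~ Bool -> c
  unify b ~ Bool
  unify Bool ~ c
_ _ : Bool
  unify a -> Int ~ Bool -> d
  unify a ~ Bool
  unify Int ~ d
_ _ : Int
let x : Int
\v._ : e -> Bool
let u : e -> Bool
x : Int
  unify Int ~ Int
\p._ : g -> Int
  unify g -> Int ~ Bool -> h
  unify g ~ Bool
  unify Int ~ h
_ _ : Int
\w._ : f -> Int
  unify Bool ~ Bool
\q._ : i -> Bool
\r._ : j -> Bool
  unify i -> Bool ~ j -> Bool
  unify i ~ j
  unify Bool ~ Bool
\s._ : k -> Bool
  unify j -> Bool ~ (k -> Bool) -> l
  unify j ~ k -> Bool
  unify Bool ~ l
_ _ : Bool
  unify f -> Int ~ Bool -> m
  unify f ~ Bool
  unify Int ~ m
_ _ : Int
  unify Int ~ Int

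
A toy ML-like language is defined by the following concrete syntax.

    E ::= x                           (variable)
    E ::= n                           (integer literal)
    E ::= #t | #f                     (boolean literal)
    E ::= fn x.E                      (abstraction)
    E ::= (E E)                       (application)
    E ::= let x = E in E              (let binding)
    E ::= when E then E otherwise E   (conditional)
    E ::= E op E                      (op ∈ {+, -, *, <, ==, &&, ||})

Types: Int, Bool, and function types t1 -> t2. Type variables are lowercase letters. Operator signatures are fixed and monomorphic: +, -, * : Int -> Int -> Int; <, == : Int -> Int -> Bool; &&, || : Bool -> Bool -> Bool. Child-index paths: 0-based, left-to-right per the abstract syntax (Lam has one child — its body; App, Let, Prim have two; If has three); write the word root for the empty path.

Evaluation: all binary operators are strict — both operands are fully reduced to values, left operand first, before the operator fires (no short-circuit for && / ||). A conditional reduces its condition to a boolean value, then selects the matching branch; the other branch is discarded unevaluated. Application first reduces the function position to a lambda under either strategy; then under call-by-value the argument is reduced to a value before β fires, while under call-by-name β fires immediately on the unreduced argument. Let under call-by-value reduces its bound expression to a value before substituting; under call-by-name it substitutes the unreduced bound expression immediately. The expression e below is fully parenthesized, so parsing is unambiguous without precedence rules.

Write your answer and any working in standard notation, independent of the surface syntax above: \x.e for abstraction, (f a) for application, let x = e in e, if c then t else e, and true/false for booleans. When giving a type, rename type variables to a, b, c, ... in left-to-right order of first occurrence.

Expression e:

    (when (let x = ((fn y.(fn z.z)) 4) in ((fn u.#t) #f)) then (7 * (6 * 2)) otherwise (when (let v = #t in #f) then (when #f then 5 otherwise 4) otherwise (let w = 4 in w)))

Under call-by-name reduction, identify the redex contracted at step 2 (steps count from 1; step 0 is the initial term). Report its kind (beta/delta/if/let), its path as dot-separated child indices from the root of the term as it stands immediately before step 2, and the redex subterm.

Answer: beta at 0 : ((\u.true) false)

Working:
step 0: (if (let x = ((\y.(\z.z)) 4) in ((\u.true) false)) then (7 * (6 * 2)) else (if (let v = true in false) then (if false then 5 else 4) else (let w = 4 in w)))
step 1: [let@0] (if ((\u.true) false) then (7 * (6 * 2)) else (if (let v = true in false) then (if false then 5 else 4) else (let w = 4 in w)))
step 2: [beta@0] (if true then (7 * (6 * 2)) else (if (let v = true in false) then (if false then 5 else 4) else (let w = 4 in w)))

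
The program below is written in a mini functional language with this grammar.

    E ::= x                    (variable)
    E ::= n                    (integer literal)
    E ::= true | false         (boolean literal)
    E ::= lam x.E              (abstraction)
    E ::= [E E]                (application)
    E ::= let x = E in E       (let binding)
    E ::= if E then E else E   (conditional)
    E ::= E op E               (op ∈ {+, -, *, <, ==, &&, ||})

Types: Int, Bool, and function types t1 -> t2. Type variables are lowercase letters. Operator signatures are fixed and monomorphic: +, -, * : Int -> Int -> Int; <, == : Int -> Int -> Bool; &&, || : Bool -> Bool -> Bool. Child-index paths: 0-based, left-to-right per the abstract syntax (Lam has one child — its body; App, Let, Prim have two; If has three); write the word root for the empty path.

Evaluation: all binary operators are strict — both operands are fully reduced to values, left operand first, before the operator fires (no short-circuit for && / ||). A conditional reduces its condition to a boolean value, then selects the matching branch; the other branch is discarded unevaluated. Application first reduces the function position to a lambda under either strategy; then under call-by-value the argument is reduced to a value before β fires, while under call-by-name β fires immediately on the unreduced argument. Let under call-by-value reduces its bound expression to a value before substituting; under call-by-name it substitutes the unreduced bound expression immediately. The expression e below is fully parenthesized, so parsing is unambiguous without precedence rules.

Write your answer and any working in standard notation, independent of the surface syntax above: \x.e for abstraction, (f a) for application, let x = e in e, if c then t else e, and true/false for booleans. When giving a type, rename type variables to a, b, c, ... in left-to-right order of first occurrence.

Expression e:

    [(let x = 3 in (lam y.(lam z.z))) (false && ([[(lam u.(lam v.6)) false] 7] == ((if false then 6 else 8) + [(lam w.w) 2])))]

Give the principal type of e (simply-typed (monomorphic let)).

Answer: a -> a

Derivation:
let x : Int
z : b
\z._ : b -> b
\y._ : a -> b -> b
  unify Bool ~ Bool
\v._ : d -> Int
\u._ : c -> d -> Int
  unify c -> d -> Int ~ Bool -> e
  unify c ~ Bool
  unify d -> Int ~ e
_ _ : d -> Int
  unify d -> Int ~ Int -> f
  unify d ~ Int
  unify Int ~ f
_ _ : Int
  unify Int ~ Int
  unify Bool ~ Bool
  unify Int ~ Int
  unify Int ~ Int
w : g
\w._ : g -> g
  unify g -> g ~ Int -> h
  unify g ~ Int
  unify Int ~ h
_ _ : Int
  unify Int ~ Int
  unify Int ~ Int
  unify Bool ~ Bool
  unify a -> b -> b ~ Bool -> i
  unify a ~ Bool
  unify b -> b ~ i
_ _ : b -> b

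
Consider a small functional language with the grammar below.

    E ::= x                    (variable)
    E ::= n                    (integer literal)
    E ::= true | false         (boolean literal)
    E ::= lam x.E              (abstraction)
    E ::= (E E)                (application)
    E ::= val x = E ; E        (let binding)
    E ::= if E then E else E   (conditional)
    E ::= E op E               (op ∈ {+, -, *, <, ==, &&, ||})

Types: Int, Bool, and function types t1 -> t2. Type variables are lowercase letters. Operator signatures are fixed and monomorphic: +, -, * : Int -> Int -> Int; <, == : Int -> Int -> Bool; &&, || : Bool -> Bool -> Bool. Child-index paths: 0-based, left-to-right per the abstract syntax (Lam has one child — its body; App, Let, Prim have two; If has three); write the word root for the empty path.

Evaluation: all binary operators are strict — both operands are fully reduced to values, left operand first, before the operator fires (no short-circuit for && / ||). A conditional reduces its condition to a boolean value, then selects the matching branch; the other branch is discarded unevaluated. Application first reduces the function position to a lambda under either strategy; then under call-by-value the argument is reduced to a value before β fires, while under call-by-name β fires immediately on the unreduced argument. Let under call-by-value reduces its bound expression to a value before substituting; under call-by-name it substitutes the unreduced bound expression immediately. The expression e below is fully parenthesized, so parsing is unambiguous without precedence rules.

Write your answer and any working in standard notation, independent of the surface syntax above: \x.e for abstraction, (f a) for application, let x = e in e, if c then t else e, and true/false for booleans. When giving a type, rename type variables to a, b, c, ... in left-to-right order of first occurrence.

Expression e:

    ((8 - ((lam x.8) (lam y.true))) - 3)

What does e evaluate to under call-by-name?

Answer: -3

Trace:
step 0: ((8 - ((\x.8) (\y.true))) - 3)
step 1: [beta@0.1] ((8 - 8) - 3)
step 2: [delta@0] (0 - 3)
step 3: [delta@root] -3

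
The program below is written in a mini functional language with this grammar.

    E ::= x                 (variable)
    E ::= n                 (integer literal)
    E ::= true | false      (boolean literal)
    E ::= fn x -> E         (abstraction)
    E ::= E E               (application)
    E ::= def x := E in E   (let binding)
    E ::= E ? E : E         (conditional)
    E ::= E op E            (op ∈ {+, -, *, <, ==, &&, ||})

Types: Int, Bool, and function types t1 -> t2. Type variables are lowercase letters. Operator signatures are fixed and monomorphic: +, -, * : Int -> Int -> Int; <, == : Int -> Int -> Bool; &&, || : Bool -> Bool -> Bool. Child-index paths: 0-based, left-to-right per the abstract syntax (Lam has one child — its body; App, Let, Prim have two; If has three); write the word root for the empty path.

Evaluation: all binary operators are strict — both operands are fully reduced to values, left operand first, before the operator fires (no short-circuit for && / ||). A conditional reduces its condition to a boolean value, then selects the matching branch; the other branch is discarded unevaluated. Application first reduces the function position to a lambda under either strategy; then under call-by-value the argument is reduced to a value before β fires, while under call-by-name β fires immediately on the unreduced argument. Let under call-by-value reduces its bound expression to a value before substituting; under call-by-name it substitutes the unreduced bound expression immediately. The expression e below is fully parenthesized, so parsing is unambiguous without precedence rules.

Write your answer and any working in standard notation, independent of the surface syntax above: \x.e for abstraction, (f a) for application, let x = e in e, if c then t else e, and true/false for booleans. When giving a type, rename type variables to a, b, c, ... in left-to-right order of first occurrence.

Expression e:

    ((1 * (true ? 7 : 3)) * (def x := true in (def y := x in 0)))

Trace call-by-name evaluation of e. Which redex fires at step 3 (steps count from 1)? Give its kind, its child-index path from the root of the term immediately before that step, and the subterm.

Derivation:
step 0: ((1 * (if true then 7 else 3)) * (let x = true in (let y = x in 0)))
step 1: [if@0.1] ((1 * 7) * (let x = true in (let y = x in 0)))
step 2: [delta@0] (7 * (let x = true in (let y = x in 0)))
step 3: [let@1] (7 * (let y = true in 0))

Answer: let at 1 : (let x = true in (let y = x in 0))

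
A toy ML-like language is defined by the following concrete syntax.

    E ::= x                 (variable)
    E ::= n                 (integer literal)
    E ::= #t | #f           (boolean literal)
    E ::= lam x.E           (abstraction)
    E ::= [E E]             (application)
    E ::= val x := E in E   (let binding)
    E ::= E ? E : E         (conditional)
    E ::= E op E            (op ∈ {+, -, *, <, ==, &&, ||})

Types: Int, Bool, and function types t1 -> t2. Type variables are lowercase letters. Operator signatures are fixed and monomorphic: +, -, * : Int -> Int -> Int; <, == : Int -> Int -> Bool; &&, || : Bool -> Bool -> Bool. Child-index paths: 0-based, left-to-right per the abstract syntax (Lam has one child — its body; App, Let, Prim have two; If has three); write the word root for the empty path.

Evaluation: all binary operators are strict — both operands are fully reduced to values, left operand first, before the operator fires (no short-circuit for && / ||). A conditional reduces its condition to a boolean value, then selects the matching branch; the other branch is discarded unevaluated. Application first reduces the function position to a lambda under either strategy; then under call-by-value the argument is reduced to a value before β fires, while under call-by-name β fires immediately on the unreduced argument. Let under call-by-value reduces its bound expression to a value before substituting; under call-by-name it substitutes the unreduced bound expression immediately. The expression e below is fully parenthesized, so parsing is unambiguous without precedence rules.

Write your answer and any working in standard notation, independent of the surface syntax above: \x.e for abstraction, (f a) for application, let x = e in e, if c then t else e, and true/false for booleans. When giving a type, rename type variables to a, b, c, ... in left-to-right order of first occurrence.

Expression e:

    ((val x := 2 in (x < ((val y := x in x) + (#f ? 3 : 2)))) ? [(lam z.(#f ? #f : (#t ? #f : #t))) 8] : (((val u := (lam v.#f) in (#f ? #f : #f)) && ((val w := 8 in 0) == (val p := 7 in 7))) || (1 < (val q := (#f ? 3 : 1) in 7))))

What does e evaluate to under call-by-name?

Working:
step 0: (if (let x = 2 in (x < ((let y = x in x) + (if false then 3 else 2)))) then ((\z.(if false then false else (if true then false else true))) 8) else (((let u = (\v.false) in (if false then false else false)) && ((let w = 8 in 0) == (let p = 7 in 7))) || (1 < (let q = (if false then 3 else 1) in 7))))
step 1: [let@0] (if (2 < ((let y = 2 in 2) + (if false then 3 else 2))) then ((\z.(if false then false else (if true then false else true))) 8) else (((let u = (\v.false) in (if false then false else false)) && ((let w = 8 in 0) == (let p = 7 in 7))) || (1 < (let q = (if false then 3 else 1) in 7))))
step 2: [let@0.1.0] (if (2 < (2 + (if false then 3 else 2))) then ((\z.(if false then false else (if true then false else true))) 8) else (((let u = (\v.false) in (if false then false else false)) && ((let w = 8 in 0) == (let p = 7 in 7))) || (1 < (let q = (if false then 3 else 1) in 7))))
step 3: [if@0.1.1] (if (2 < (2 + 2)) then ((\z.(if false then false else (if true then false else true))) 8) else (((let u = (\v.false) in (if false then false else false)) && ((let w = 8 in 0) == (let p = 7 in 7))) || (1 < (let q = (if false then 3 else 1) in 7))))
step 4: [delta@0.1] (if (2 < 4) then ((\z.(if false then false else (if true then false else true))) 8) else (((let u = (\v.false) in (if false then false else false)) && ((let w = 8 in 0) == (let p = 7 in 7))) || (1 < (let q = (if false then 3 else 1) in 7))))
step 5: [delta@0] (if true then ((\z.(if false then false else (if true then false else true))) 8) else (((let u = (\v.false) in (if false then false else false)) && ((let w = 8 in 0) == (let p = 7 in 7))) || (1 < (let q = (if false then 3 else 1) in 7))))
step 6: [if@root] ((\z.(if false then false else (if true then false else true))) 8)
step 7: [beta@root] (if false then false else (if true then false else true))
step 8: [if@root] (if true then false else true)
step 9: [if@root] false

Answer: false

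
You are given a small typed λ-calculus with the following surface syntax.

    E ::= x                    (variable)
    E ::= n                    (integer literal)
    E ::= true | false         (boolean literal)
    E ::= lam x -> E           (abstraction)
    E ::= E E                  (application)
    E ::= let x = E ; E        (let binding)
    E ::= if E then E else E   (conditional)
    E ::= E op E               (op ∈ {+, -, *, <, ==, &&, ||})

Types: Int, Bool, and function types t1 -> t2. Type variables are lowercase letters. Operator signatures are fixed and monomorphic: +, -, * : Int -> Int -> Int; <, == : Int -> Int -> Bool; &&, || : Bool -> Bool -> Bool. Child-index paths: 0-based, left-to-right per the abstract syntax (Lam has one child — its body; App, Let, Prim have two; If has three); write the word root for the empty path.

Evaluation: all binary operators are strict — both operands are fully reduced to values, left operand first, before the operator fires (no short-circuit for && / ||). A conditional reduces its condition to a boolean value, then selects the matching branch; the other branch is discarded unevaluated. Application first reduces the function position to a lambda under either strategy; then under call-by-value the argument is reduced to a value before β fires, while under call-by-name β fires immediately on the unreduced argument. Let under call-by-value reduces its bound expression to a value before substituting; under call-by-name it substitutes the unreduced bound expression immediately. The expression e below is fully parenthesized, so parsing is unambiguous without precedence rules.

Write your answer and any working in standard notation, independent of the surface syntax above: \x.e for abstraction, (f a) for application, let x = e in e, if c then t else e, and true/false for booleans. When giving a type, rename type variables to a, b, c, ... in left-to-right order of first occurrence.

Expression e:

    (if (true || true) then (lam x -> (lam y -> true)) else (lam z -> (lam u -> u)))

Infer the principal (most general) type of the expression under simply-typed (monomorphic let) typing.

Answer: a -> Bool -> Bool

Derivation:
  unify Bool ~ Bool
  unify Bool ~ Bool
  unify Bool ~ Bool
\y._ : b -> Bool
\x._ : a -> b -> Bool
u : d
\u._ : d -> d
\z._ : c -> d -> d
  unify a -> b -> Bool ~ c -> d -> d
  unify a ~ c
  unify b -> Bool ~ d -> d
  unify b ~ d
  unify Bool ~ d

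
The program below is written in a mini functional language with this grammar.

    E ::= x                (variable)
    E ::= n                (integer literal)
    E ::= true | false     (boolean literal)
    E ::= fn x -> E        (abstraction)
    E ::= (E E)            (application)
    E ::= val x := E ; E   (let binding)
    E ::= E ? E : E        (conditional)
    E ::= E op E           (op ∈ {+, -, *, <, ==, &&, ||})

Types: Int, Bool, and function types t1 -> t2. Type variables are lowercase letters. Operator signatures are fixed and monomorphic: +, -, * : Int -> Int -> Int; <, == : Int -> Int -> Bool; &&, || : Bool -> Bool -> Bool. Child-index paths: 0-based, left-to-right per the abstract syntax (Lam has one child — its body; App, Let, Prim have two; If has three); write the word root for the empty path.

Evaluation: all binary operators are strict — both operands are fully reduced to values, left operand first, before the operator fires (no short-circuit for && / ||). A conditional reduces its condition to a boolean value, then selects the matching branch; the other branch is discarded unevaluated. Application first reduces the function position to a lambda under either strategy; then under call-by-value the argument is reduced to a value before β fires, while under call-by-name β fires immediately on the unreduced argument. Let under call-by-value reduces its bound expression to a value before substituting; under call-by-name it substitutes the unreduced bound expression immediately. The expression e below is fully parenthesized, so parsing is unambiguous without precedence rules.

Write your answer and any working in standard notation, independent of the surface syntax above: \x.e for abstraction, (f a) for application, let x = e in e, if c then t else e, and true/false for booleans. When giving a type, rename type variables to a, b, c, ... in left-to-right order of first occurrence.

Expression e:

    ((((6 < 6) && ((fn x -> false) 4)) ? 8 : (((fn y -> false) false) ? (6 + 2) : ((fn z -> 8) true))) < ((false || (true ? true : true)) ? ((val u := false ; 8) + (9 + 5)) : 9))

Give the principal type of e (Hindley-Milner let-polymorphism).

Derivation:
  unify Int ~ Int
  unify Int ~ Int
  unify Bool ~ Bool
\x._ : a -> Bool
  unify a -> Bool ~ Int -> b
  unify a ~ Int
  unify Bool ~ b
_ _ : Bool
  unify Bool ~ Bool
  unify Bool ~ Bool
\y._ : c -> Bool
  unify c -> Bool ~ Bool -> d
  unify c ~ Bool
  unify Bool ~ d
_ _ : Bool
  unify Bool ~ Bool
  unify Int ~ Int
  unify Int ~ Int
\z._ : e -> Int
  unify e -> Int ~ Bool -> f
  unify e ~ Bool
  unify Int ~ f
_ _ : Int
  unify Int ~ Int
  unify Int ~ Int
  unify Int ~ Int
  unify Bool ~ Bool
  unify Bool ~ Bool
  unify Bool ~ Bool
  unify Bool ~ Bool
  unify Bool ~ Bool
let u : Bool
  unify Int ~ Int
  unify Int ~ Int
  unify Int ~ Int
  unify Int ~ Int
  unify Int ~ Int
  unify Int ~ Int

Answer: Bool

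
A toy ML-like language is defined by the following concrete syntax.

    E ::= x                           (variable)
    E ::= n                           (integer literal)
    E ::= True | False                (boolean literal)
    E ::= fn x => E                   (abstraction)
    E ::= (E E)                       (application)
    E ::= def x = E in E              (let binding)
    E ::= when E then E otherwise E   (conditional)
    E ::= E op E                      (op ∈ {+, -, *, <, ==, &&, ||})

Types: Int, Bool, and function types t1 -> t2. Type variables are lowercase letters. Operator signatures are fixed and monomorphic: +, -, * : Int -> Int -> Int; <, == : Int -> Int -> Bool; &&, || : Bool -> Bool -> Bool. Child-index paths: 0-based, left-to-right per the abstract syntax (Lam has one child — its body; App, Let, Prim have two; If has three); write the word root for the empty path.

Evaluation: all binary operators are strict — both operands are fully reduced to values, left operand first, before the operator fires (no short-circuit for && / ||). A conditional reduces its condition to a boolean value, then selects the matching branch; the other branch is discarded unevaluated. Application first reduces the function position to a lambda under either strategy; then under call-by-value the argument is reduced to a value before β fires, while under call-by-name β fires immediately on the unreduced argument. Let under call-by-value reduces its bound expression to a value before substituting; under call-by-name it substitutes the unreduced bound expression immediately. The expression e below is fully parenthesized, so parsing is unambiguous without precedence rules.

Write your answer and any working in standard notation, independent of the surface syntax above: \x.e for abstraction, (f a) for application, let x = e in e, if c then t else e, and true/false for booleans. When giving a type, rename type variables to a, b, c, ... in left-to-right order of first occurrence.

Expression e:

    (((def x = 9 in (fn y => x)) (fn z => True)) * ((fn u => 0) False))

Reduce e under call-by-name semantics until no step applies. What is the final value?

Trace:
step 0: (((let x = 9 in (\y.x)) (\z.true)) * ((\u.0) false))
step 1: [let@0.0] (((\y.9) (\z.true)) * ((\u.0) false))
step 2: [beta@0] (9 * ((\u.0) false))
step 3: [beta@1] (9 * 0)
step 4: [delta@root] 0

Answer: 0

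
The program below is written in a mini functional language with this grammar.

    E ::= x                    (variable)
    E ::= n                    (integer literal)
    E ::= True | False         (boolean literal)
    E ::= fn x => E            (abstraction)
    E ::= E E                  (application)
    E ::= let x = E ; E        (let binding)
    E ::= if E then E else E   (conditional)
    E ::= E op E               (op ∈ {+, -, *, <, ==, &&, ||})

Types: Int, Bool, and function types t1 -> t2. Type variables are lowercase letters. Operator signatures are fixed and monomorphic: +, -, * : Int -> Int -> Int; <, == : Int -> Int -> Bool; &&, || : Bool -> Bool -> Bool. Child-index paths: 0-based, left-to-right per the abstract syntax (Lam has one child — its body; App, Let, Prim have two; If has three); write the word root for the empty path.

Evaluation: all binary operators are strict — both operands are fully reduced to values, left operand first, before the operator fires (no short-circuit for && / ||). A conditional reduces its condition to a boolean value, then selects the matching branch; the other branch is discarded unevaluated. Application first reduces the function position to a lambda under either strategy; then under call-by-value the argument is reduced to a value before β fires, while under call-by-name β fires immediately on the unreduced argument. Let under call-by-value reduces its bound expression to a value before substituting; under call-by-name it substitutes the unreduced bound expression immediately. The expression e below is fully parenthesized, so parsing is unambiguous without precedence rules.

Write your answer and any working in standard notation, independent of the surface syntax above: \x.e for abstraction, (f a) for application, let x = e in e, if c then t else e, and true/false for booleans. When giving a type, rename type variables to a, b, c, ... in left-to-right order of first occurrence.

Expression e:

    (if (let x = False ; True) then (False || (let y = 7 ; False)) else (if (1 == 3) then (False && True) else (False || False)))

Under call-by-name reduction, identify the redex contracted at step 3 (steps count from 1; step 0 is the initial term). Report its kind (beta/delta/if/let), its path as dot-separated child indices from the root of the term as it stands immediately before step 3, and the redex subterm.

Derivation:
step 0: (if (let x = false in true) then (false || (let y = 7 in false)) else (if (1 == 3) then (false && true) else (false || false)))
step 1: [let@0] (if true then (false || (let y = 7 in false)) else (if (1 == 3) then (false && true) else (false || false)))
step 2: [if@root] (false || (let y = 7 in false))
step 3: [let@1] (false || false)

Answer: let at 1 : (let y = 7 in false)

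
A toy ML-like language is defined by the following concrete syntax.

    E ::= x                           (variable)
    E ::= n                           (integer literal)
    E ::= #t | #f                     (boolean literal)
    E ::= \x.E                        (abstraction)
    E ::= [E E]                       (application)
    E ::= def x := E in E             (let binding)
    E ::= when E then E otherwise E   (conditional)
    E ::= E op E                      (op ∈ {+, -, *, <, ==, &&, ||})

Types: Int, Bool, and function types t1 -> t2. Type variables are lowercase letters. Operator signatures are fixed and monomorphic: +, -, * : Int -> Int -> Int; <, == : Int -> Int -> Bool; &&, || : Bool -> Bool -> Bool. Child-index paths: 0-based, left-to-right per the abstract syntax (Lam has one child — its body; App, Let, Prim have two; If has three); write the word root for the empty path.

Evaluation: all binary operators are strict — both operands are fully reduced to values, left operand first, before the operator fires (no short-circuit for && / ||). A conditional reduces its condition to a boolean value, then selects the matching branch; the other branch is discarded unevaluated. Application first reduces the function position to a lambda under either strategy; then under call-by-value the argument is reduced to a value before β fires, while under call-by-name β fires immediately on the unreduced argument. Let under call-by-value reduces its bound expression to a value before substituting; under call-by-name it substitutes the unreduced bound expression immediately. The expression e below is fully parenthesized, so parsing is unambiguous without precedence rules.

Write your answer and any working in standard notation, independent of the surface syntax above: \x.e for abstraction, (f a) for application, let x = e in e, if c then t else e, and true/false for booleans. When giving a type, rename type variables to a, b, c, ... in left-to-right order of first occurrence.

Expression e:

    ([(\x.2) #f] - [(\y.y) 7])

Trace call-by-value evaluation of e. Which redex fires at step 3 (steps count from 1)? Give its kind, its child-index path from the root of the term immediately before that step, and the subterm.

Answer: delta at root : (2 - 7)

Derivation:
step 0: (((\x.2) false) - ((\y.y) 7))
step 1: [beta@0] (2 - ((\y.y) 7))
step 2: [beta@1] (2 - 7)
step 3: [delta@root] -5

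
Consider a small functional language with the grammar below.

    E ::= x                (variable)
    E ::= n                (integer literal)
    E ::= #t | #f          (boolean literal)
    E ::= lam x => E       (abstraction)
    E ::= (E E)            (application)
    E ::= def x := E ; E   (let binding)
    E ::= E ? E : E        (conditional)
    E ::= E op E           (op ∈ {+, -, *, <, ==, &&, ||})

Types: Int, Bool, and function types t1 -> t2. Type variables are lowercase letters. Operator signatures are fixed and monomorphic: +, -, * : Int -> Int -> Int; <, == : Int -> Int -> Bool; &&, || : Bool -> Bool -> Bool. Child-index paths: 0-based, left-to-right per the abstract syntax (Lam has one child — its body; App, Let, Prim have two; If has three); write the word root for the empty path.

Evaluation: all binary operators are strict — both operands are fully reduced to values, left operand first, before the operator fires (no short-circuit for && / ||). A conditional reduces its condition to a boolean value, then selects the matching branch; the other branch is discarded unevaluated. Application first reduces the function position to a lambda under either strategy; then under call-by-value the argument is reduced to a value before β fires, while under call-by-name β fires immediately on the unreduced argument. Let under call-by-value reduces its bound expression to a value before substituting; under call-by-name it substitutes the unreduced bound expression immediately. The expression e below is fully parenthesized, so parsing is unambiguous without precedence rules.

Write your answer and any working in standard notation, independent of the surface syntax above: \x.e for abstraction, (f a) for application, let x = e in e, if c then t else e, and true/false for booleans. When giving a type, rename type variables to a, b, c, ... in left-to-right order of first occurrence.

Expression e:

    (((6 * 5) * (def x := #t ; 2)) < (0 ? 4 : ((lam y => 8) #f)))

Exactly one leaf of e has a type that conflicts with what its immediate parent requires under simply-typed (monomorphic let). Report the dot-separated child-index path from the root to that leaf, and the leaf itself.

Derivation:
  unify Int ~ Int
  unify Int ~ Int
  unify Int ~ Int
let x : Bool
  unify Int ~ Int
  unify Int ~ Int
  unify Int ~ Bool
  FAIL: mismatch Int ~ Bool

Answer: 1.0 : 0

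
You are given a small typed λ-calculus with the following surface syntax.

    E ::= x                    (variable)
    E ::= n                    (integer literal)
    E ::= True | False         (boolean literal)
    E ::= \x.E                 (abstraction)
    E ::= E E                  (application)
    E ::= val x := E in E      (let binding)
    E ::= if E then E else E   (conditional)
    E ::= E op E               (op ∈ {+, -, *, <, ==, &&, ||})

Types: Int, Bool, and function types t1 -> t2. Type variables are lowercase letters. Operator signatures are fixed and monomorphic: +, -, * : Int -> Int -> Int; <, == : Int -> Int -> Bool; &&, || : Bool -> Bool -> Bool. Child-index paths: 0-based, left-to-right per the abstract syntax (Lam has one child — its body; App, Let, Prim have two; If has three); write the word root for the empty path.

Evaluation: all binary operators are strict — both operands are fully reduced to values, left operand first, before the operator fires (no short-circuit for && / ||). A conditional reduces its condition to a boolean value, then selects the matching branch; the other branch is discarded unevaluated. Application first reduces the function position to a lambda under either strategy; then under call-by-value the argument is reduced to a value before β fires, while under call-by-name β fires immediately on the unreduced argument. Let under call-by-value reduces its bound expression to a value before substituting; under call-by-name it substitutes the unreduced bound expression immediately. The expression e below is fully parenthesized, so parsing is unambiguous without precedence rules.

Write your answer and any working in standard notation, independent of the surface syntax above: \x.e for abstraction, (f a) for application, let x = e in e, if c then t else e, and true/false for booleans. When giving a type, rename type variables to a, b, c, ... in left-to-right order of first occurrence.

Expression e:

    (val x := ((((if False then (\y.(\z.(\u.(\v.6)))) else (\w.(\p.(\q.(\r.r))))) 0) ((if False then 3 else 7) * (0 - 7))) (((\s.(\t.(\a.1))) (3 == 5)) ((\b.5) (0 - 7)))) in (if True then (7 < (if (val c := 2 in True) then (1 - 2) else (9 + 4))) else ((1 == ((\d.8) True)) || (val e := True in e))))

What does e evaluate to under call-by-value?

Answer: false

Trace:
step 0: (let x = ((((if false then (\y.(\z.(\u.(\v.6)))) else (\w.(\p.(\q.(\r.r))))) 0) ((if false then 3 else 7) * (0 - 7))) (((\s.(\t.(\a.1))) (3 == 5)) ((\b.5) (0 - 7)))) in (if true then (7 < (if (let c = 2 in true) then (1 - 2) else (9 + 4))) else ((1 == ((\d.8) true)) || (let e = true in e))))
step 1: [if@0.0.0.0] (let x = ((((\w.(\p.(\q.(\r.r)))) 0) ((if false then 3 else 7) * (0 - 7))) (((\s.(\t.(\a.1))) (3 == 5)) ((\b.5) (0 - 7)))) in (if true then (7 < (if (let c = 2 in true) then (1 - 2) else (9 + 4))) else ((1 == ((\d.8) true)) || (let e = true in e))))
step 2: [beta@0.0.0] (let x = (((\p.(\q.(\r.r))) ((if false then 3 else 7) * (0 - 7))) (((\s.(\t.(\a.1))) (3 == 5)) ((\b.5) (0 - 7)))) in (if true then (7 < (if (let c = 2 in true) then (1 - 2) else (9 + 4))) else ((1 == ((\d.8) true)) || (let e = true in e))))
step 3: [if@0.0.1.0] (let x = (((\p.(\q.(\r.r))) (7 * (0 - 7))) (((\s.(\t.(\a.1))) (3 == 5)) ((\b.5) (0 - 7)))) in (if true then (7 < (if (let c = 2 in true) then (1 - 2) else (9 + 4))) else ((1 == ((\d.8) true)) || (let e = true in e))))
step 4: [delta@0.0.1.1] (let x = (((\p.(\q.(\r.r))) (7 * -7)) (((\s.(\t.(\a.1))) (3 == 5)) ((\b.5) (0 - 7)))) in (if true then (7 < (if (let c = 2 in true) then (1 - 2) else (9 + 4))) else ((1 == ((\d.8) true)) || (let e = true in e))))
step 5: [delta@0.0.1] (let x = (((\p.(\q.(\r.r))) -49) (((\s.(\t.(\a.1))) (3 == 5)) ((\b.5) (0 - 7)))) in (if true then (7 < (if (let c = 2 in true) then (1 - 2) else (9 + 4))) else ((1 == ((\d.8) true)) || (let e = true in e))))
step 6: [beta@0.0] (let x = ((\q.(\r.r)) (((\s.(\t.(\a.1))) (3 == 5)) ((\b.5) (0 - 7)))) in (if true then (7 < (if (let c = 2 in true) then (1 - 2) else (9 + 4))) else ((1 == ((\d.8) true)) || (let e = true in e))))
step 7: [delta@0.1.0.1] (let x = ((\q.(\r.r)) (((\s.(\t.(\a.1))) false) ((\b.5) (0 - 7)))) in (if true then (7 < (if (let c = 2 in true) then (1 - 2) else (9 + 4))) else ((1 == ((\d.8) true)) || (let e = true in e))))
step 8: [beta@0.1.0] (let x = ((\q.(\r.r)) ((\t.(\a.1)) ((\b.5) (0 - 7)))) in (if true then (7 < (if (let c = 2 in true) then (1 - 2) else (9 + 4))) else ((1 == ((\d.8) true)) || (let e = true in e))))
step 9: [delta@0.1.1.1] (let x = ((\q.(\r.r)) ((\t.(\a.1)) ((\b.5) -7))) in (if true then (7 < (if (let c = 2 in true) then (1 - 2) else (9 + 4))) else ((1 == ((\d.8) true)) || (let e = true in e))))
step 10: [beta@0.1.1] (let x = ((\q.(\r.r)) ((\t.(\a.1)) 5)) in (if true then (7 < (if (let c = 2 in true) then (1 - 2) else (9 + 4))) else ((1 == ((\d.8) true)) || (let e = true in e))))
step 11: [beta@0.1] (let x = ((\q.(\r.r)) (\a.1)) in (if true then (7 < (if (let c = 2 in true) then (1 - 2) else (9 + 4))) else ((1 == ((\d.8) true)) || (let e = true in e))))
step 12: [beta@0] (let x = (\r.r) in (if true then (7 < (if (let c = 2 in true) then (1 - 2) else (9 + 4))) else ((1 == ((\d.8) true)) || (let e = true in e))))
step 13: [let@root] (if true then (7 < (if (let c = 2 in true) then (1 - 2) else (9 + 4))) else ((1 == ((\d.8) true)) || (let e = true in e)))
step 14: [if@root] (7 < (if (let c = 2 in true) then (1 - 2) else (9 + 4)))
step 15: [let@1.0] (7 < (if true then (1 - 2) else (9 + 4)))
step 16: [if@1] (7 < (1 - 2))
step 17: [delta@1] (7 < -1)
step 18: [delta@root] false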